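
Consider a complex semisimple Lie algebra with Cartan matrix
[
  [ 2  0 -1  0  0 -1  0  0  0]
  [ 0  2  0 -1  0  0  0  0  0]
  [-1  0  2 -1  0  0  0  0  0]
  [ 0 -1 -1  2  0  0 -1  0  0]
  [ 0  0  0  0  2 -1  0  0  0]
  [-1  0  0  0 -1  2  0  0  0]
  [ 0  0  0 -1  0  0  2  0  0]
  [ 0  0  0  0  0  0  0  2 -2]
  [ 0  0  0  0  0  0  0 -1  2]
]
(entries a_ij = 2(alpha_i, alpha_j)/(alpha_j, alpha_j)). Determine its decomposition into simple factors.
The diagram associated to this matrix has two connected components: the simple roots {alpha_8, alpha_9} form a chain of 2 nodes with a double edge at one end; the terminal node there is the unique short simple root (B_2), and {alpha_1, alpha_2, alpha_3, alpha_4, alpha_5, alpha_6, alpha_7} form a chain of 5 nodes with a fork of two nodes at one end (D_7). A semisimple Lie algebra decomposes uniquely as the direct sum of simple ideals, one per connected component of its Dynkin diagram, so g ≅ B_2 ⊕ D_7 (dimension 10 + 91 = 101).

B_2 (so(5)) ⊕ D_7 (so(14))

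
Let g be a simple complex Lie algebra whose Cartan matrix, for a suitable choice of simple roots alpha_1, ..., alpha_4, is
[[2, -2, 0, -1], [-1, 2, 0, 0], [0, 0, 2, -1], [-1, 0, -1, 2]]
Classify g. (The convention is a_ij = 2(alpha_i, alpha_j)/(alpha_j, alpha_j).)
B4

The matrix has rank 4 with 2's on the diagonal. Reading the off-diagonal entries as Dynkin edges (a single edge where a_ij = a_ji = -1; a double or triple edge where a_ij * a_ji = 2 or 3), the diagram is a chain of 4 nodes with a double edge at one end; the terminal node there is the unique short simple root (B_4). One simple-root ordering that puts it in standard form is (alpha_3, alpha_4, alpha_1, alpha_2). So the algebra is type B_4, i.e. so(9).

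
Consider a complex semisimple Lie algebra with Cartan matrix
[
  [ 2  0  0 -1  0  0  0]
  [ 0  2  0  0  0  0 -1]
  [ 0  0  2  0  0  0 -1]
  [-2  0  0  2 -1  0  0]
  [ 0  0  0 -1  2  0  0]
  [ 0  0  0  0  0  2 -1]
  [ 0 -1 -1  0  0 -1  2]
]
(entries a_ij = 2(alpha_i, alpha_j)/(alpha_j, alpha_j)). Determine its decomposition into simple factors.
B3 + D4

The diagram associated to this matrix has two connected components: the simple roots {alpha_1, alpha_4, alpha_5} form a chain of 3 nodes with a double edge at one end; the terminal node there is the unique short simple root (B_3), and {alpha_2, alpha_3, alpha_6, alpha_7} form a chain of 2 nodes with a fork of two nodes at one end (D_4). A semisimple Lie algebra decomposes uniquely as the direct sum of simple ideals, one per connected component of its Dynkin diagram, so g ≅ B_3 ⊕ D_4 (dimension 21 + 28 = 49).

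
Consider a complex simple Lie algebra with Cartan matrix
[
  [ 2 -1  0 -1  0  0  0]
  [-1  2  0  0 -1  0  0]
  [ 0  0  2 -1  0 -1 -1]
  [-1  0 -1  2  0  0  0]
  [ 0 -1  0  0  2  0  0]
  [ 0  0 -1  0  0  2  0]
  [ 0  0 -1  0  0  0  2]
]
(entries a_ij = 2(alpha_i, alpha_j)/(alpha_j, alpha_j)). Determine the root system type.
D_7 (so(14))

The matrix has rank 7 with 2's on the diagonal. Reading the off-diagonal entries as Dynkin edges (a single edge where a_ij = a_ji = -1; a double or triple edge where a_ij * a_ji = 2 or 3), the diagram is a chain of 5 nodes with a fork of two nodes at one end (D_7). One simple-root ordering that puts it in standard form is (alpha_5, alpha_2, alpha_1, alpha_4, alpha_3, alpha_6, alpha_7). So the algebra is type D_7, i.e. so(14).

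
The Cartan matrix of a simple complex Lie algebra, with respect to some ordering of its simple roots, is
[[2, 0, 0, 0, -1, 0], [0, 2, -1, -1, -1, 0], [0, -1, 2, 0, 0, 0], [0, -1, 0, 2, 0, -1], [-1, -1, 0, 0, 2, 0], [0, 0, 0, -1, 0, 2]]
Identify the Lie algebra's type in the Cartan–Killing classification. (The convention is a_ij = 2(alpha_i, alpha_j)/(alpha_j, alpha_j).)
The matrix has rank 6 with 2's on the diagonal. Reading the off-diagonal entries as Dynkin edges (a single edge where a_ij = a_ji = -1; a double or triple edge where a_ij * a_ji = 2 or 3), the diagram is a chain of 5 nodes with one extra node attached to the third node from one end (E_6). One simple-root ordering that puts it in standard form is (alpha_1, alpha_3, alpha_5, alpha_2, alpha_4, alpha_6). So the algebra is type E_6.

type E_6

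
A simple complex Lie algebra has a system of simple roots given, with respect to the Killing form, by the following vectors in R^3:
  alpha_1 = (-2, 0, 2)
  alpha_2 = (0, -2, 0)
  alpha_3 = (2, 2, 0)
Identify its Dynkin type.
B3

Compute the Cartan integers a_ij = 2(alpha_i, alpha_j)/(alpha_j, alpha_j); the resulting 3x3 Cartan matrix is
[[2, 0, -1], [0, 2, -1], [-1, -2, 2]].
The roots have two lengths (squared-length ratio 2:1); the short ones are alpha_{2}. The associated Dynkin diagram is a chain of 3 nodes with a double edge at one end; the terminal node there is the unique short simple root (B_3), so the type is B_3 (the algebra so(7)).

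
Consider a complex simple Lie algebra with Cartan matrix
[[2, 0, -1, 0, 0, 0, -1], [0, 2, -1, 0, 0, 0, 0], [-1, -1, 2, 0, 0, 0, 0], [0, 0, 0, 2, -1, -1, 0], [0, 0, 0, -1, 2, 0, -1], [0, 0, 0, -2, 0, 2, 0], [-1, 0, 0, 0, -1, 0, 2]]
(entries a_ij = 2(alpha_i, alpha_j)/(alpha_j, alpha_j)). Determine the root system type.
C7

The matrix has rank 7 with 2's on the diagonal. Reading the off-diagonal entries as Dynkin edges (a single edge where a_ij = a_ji = -1; a double or triple edge where a_ij * a_ji = 2 or 3), the diagram is a chain of 7 nodes with a double edge at one end; the terminal node there is the unique long simple root (C_7). One simple-root ordering that puts it in standard form is (alpha_2, alpha_3, alpha_1, alpha_7, alpha_5, alpha_4, alpha_6). So the algebra is type C_7, i.e. sp(14).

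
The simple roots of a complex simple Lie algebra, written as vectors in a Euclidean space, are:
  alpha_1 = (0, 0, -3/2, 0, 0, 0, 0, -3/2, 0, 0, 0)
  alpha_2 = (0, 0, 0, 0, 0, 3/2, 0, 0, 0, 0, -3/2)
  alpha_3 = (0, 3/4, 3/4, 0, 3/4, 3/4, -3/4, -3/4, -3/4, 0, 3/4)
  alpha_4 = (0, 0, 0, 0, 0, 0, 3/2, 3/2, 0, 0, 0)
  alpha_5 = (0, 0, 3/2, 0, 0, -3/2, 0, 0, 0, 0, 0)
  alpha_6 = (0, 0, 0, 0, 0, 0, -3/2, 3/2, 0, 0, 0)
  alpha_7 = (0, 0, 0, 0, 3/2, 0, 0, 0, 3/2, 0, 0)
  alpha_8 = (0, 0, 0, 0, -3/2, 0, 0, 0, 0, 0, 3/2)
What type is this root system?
Compute the Cartan integers a_ij = 2(alpha_i, alpha_j)/(alpha_j, alpha_j); the resulting 8x8 Cartan matrix is
[[2, 0, 0, -1, -1, -1, 0, 0], [0, 2, 0, 0, -1, 0, 0, -1], [0, 0, 2, -1, 0, 0, 0, 0], [-1, 0, -1, 2, 0, 0, 0, 0], [-1, -1, 0, 0, 2, 0, 0, 0], [-1, 0, 0, 0, 0, 2, 0, 0], [0, 0, 0, 0, 0, 0, 2, -1], [0, -1, 0, 0, 0, 0, -1, 2]].
All simple roots have the same length, so the diagram is simply laced. The associated Dynkin diagram is a chain of 7 nodes with one extra node attached to the third node from one end (E_8), so the type is E_8.

type E_8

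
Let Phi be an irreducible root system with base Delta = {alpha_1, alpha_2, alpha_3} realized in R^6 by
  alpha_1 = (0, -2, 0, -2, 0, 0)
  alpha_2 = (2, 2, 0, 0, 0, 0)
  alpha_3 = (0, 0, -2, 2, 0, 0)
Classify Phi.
Compute the Cartan integers a_ij = 2(alpha_i, alpha_j)/(alpha_j, alpha_j); the resulting 3x3 Cartan matrix is
[[2, -1, -1], [-1, 2, 0], [-1, 0, 2]].
All simple roots have the same length, so the diagram is simply laced. The associated Dynkin diagram is a chain of 3 nodes with single edges (A_3), so the type is A_3 (the algebra sl(4)).

A3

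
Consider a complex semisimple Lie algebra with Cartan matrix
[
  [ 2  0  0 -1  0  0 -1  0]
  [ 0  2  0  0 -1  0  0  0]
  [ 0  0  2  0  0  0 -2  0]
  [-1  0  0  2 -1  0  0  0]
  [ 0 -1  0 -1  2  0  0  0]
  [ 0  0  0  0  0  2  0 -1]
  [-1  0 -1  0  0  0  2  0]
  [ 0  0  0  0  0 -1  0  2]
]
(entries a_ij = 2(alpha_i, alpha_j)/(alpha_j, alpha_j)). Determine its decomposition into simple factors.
The diagram associated to this matrix has two connected components: the simple roots {alpha_6, alpha_8} form a chain of 2 nodes with single edges (A_2), and {alpha_1, alpha_2, alpha_3, alpha_4, alpha_5, alpha_7} form a chain of 6 nodes with a double edge at one end; the terminal node there is the unique long simple root (C_6). A semisimple Lie algebra decomposes uniquely as the direct sum of simple ideals, one per connected component of its Dynkin diagram, so g ≅ A_2 ⊕ C_6 (dimension 8 + 78 = 86).

A2 ⊕ C6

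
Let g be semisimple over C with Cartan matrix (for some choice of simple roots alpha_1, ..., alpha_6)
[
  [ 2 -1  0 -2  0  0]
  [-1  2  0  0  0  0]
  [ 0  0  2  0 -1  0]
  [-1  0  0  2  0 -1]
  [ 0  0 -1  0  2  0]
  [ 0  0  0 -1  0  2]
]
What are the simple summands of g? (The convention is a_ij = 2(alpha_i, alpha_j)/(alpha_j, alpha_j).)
A_2 (sl(3)) + F_4

The diagram associated to this matrix has two connected components: the simple roots {alpha_3, alpha_5} form a chain of 2 nodes with single edges (A_2), and {alpha_1, alpha_2, alpha_4, alpha_6} form a chain of 4 nodes with a double edge between the middle two (F_4). A semisimple Lie algebra decomposes uniquely as the direct sum of simple ideals, one per connected component of its Dynkin diagram, so g ≅ A_2 ⊕ F_4 (dimension 8 + 52 = 60).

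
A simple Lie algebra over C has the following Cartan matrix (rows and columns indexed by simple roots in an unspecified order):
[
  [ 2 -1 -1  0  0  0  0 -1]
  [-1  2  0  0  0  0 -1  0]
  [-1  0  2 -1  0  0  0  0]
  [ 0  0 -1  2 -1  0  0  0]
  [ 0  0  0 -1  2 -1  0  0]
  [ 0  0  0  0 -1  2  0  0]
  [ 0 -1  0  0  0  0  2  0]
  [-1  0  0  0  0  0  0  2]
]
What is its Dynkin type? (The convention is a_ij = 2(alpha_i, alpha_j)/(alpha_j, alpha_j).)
E8

The matrix has rank 8 with 2's on the diagonal. Reading the off-diagonal entries as Dynkin edges (a single edge where a_ij = a_ji = -1; a double or triple edge where a_ij * a_ji = 2 or 3), the diagram is a chain of 7 nodes with one extra node attached to the third node from one end (E_8). One simple-root ordering that puts it in standard form is (alpha_7, alpha_8, alpha_2, alpha_1, alpha_3, alpha_4, alpha_5, alpha_6). So the algebra is type E_8.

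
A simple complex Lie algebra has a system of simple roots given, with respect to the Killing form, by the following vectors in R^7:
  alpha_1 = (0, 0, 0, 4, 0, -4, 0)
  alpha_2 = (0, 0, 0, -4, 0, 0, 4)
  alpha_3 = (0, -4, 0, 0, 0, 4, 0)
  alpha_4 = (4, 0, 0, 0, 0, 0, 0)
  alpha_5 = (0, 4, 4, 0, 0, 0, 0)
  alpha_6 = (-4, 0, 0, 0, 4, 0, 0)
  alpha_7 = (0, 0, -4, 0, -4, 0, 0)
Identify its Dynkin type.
Compute the Cartan integers a_ij = 2(alpha_i, alpha_j)/(alpha_j, alpha_j); the resulting 7x7 Cartan matrix is
[[2, -1, -1, 0, 0, 0, 0], [-1, 2, 0, 0, 0, 0, 0], [-1, 0, 2, 0, -1, 0, 0], [0, 0, 0, 2, 0, -1, 0], [0, 0, -1, 0, 2, 0, -1], [0, 0, 0, -2, 0, 2, -1], [0, 0, 0, 0, -1, -1, 2]].
The roots have two lengths (squared-length ratio 2:1); the short ones are alpha_{4}. The associated Dynkin diagram is a chain of 7 nodes with a double edge at one end; the terminal node there is the unique short simple root (B_7), so the type is B_7 (the algebra so(15)).

type B_7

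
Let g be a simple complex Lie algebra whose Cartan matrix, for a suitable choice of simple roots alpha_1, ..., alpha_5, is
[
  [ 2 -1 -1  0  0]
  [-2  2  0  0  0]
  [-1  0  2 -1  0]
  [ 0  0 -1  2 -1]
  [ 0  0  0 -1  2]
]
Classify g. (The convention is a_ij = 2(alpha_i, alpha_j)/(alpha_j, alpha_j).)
type C_5

The matrix has rank 5 with 2's on the diagonal. Reading the off-diagonal entries as Dynkin edges (a single edge where a_ij = a_ji = -1; a double or triple edge where a_ij * a_ji = 2 or 3), the diagram is a chain of 5 nodes with a double edge at one end; the terminal node there is the unique long simple root (C_5). One simple-root ordering that puts it in standard form is (alpha_5, alpha_4, alpha_3, alpha_1, alpha_2). So the algebra is type C_5, i.e. sp(10).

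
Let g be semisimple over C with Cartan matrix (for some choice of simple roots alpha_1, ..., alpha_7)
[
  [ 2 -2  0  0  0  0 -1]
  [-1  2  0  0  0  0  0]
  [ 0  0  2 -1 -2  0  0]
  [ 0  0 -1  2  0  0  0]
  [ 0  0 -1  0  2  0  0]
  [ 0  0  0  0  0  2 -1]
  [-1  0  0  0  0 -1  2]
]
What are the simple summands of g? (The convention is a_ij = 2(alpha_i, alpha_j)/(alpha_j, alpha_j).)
B_3 + B_4

The diagram associated to this matrix has two connected components: the simple roots {alpha_3, alpha_4, alpha_5} form a chain of 3 nodes with a double edge at one end; the terminal node there is the unique short simple root (B_3), and {alpha_1, alpha_2, alpha_6, alpha_7} form a chain of 4 nodes with a double edge at one end; the terminal node there is the unique short simple root (B_4). A semisimple Lie algebra decomposes uniquely as the direct sum of simple ideals, one per connected component of its Dynkin diagram, so g ≅ B_3 ⊕ B_4 (dimension 21 + 36 = 57).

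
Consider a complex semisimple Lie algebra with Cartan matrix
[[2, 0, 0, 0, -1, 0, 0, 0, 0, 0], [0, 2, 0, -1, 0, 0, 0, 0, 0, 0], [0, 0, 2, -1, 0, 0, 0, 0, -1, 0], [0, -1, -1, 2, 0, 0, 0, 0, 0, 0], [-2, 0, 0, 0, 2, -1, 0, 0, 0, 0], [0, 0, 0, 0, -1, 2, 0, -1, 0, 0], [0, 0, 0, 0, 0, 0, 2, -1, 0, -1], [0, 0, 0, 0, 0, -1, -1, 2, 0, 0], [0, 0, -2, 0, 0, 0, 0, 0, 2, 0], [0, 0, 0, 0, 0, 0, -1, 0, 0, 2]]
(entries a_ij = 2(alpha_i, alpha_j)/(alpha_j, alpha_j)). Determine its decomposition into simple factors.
The diagram associated to this matrix has two connected components: the simple roots {alpha_1, alpha_5, alpha_6, alpha_7, alpha_8, alpha_10} form a chain of 6 nodes with a double edge at one end; the terminal node there is the unique short simple root (B_6), and {alpha_2, alpha_3, alpha_4, alpha_9} form a chain of 4 nodes with a double edge at one end; the terminal node there is the unique long simple root (C_4). A semisimple Lie algebra decomposes uniquely as the direct sum of simple ideals, one per connected component of its Dynkin diagram, so g ≅ B_6 ⊕ C_4 (dimension 78 + 36 = 114).

B_6 (so(13)) + C_4 (sp(8))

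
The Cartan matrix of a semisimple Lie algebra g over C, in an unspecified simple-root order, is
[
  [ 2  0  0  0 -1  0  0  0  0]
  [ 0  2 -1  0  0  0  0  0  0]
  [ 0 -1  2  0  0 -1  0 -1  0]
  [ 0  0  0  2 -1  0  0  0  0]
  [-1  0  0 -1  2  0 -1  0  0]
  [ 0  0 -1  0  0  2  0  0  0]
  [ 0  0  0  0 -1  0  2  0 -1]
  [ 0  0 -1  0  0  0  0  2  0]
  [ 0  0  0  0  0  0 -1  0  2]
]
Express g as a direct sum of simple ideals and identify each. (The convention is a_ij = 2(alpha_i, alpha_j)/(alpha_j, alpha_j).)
type D_4 + type D_5

The diagram associated to this matrix has two connected components: the simple roots {alpha_2, alpha_3, alpha_6, alpha_8} form a chain of 2 nodes with a fork of two nodes at one end (D_4), and {alpha_1, alpha_4, alpha_5, alpha_7, alpha_9} form a chain of 3 nodes with a fork of two nodes at one end (D_5). A semisimple Lie algebra decomposes uniquely as the direct sum of simple ideals, one per connected component of its Dynkin diagram, so g ≅ D_4 ⊕ D_5 (dimension 28 + 45 = 73).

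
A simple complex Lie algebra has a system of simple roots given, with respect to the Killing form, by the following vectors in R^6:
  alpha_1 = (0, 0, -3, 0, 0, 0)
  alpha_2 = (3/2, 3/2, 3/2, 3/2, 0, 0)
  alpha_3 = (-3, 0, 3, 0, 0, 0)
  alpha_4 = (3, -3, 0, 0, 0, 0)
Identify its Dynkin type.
type F_4

Compute the Cartan integers a_ij = 2(alpha_i, alpha_j)/(alpha_j, alpha_j); the resulting 4x4 Cartan matrix is
[[2, -1, -1, 0], [-1, 2, 0, 0], [-2, 0, 2, -1], [0, 0, -1, 2]].
The roots have two lengths (squared-length ratio 2:1); the short ones are alpha_{1,2}. The associated Dynkin diagram is a chain of 4 nodes with a double edge between the middle two (F_4), so the type is F_4.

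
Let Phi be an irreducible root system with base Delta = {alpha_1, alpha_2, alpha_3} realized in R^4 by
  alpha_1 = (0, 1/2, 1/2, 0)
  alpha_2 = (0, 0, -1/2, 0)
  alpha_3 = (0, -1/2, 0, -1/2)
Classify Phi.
type B_3

Compute the Cartan integers a_ij = 2(alpha_i, alpha_j)/(alpha_j, alpha_j); the resulting 3x3 Cartan matrix is
[[2, -2, -1], [-1, 2, 0], [-1, 0, 2]].
The roots have two lengths (squared-length ratio 2:1); the short ones are alpha_{2}. The associated Dynkin diagram is a chain of 3 nodes with a double edge at one end; the terminal node there is the unique short simple root (B_3), so the type is B_3 (the algebra so(7)).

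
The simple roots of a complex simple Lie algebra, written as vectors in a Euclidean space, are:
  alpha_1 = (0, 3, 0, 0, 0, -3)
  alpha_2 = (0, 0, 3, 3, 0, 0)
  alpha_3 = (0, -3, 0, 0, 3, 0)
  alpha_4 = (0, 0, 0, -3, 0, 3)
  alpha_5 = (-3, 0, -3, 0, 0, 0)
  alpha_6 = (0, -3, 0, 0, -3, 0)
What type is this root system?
D_6

Compute the Cartan integers a_ij = 2(alpha_i, alpha_j)/(alpha_j, alpha_j); the resulting 6x6 Cartan matrix is
[[2, 0, -1, -1, 0, -1], [0, 2, 0, -1, -1, 0], [-1, 0, 2, 0, 0, 0], [-1, -1, 0, 2, 0, 0], [0, -1, 0, 0, 2, 0], [-1, 0, 0, 0, 0, 2]].
All simple roots have the same length, so the diagram is simply laced. The associated Dynkin diagram is a chain of 4 nodes with a fork of two nodes at one end (D_6), so the type is D_6 (the algebra so(12)).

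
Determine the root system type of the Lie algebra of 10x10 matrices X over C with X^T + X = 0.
This is so(10) with 10 even, which has dimension 10(10-1)/2 = 45 and rank 10/2 = 5. In the classification of classical Lie algebras, the orthogonal algebra so(2n) in an even number of variables has type D_n; here n = 5, so the Dynkin diagram is a chain of 3 nodes with a fork of two nodes at one end (D_5). Hence the type is D_5.

D5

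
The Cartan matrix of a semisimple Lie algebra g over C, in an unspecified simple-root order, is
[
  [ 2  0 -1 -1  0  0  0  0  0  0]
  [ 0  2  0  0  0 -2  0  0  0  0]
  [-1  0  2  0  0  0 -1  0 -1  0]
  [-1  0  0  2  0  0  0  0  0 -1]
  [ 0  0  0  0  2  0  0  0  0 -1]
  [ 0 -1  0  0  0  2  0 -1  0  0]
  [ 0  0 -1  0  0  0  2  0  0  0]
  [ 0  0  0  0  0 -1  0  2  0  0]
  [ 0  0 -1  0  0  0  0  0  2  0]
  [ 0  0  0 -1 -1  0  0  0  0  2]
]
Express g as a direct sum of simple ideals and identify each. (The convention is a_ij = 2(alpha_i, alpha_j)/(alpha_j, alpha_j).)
C_3 (sp(6)) + D_7 (so(14))

The diagram associated to this matrix has two connected components: the simple roots {alpha_2, alpha_6, alpha_8} form a chain of 3 nodes with a double edge at one end; the terminal node there is the unique long simple root (C_3), and {alpha_1, alpha_3, alpha_4, alpha_5, alpha_7, alpha_9, alpha_10} form a chain of 5 nodes with a fork of two nodes at one end (D_7). A semisimple Lie algebra decomposes uniquely as the direct sum of simple ideals, one per connected component of its Dynkin diagram, so g ≅ C_3 ⊕ D_7 (dimension 21 + 91 = 112).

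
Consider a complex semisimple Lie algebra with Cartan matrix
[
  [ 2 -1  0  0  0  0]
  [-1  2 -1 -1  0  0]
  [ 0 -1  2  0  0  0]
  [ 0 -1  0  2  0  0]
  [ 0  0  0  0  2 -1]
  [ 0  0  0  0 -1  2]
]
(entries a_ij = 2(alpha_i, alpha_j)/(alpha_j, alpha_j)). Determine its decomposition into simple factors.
The diagram associated to this matrix has two connected components: the simple roots {alpha_5, alpha_6} form a chain of 2 nodes with single edges (A_2), and {alpha_1, alpha_2, alpha_3, alpha_4} form a chain of 2 nodes with a fork of two nodes at one end (D_4). A semisimple Lie algebra decomposes uniquely as the direct sum of simple ideals, one per connected component of its Dynkin diagram, so g ≅ A_2 ⊕ D_4 (dimension 8 + 28 = 36).

A_2 (sl(3)) + D_4 (so(8))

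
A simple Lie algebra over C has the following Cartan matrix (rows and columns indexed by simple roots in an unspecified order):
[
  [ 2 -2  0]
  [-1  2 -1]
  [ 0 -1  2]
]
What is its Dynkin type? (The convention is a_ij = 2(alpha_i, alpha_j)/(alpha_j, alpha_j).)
C_3

The matrix has rank 3 with 2's on the diagonal. Reading the off-diagonal entries as Dynkin edges (a single edge where a_ij = a_ji = -1; a double or triple edge where a_ij * a_ji = 2 or 3), the diagram is a chain of 3 nodes with a double edge at one end; the terminal node there is the unique long simple root (C_3). One simple-root ordering that puts it in standard form is (alpha_3, alpha_2, alpha_1). So the algebra is type C_3, i.e. sp(6).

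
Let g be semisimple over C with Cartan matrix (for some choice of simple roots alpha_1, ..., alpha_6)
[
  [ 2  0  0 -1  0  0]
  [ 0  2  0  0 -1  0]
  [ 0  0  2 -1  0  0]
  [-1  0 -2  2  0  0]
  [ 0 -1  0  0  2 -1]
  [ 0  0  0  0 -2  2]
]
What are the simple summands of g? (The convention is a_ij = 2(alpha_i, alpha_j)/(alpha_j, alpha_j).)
B_3 + C_3

The diagram associated to this matrix has two connected components: the simple roots {alpha_1, alpha_3, alpha_4} form a chain of 3 nodes with a double edge at one end; the terminal node there is the unique short simple root (B_3), and {alpha_2, alpha_5, alpha_6} form a chain of 3 nodes with a double edge at one end; the terminal node there is the unique long simple root (C_3). A semisimple Lie algebra decomposes uniquely as the direct sum of simple ideals, one per connected component of its Dynkin diagram, so g ≅ B_3 ⊕ C_3 (dimension 21 + 21 = 42).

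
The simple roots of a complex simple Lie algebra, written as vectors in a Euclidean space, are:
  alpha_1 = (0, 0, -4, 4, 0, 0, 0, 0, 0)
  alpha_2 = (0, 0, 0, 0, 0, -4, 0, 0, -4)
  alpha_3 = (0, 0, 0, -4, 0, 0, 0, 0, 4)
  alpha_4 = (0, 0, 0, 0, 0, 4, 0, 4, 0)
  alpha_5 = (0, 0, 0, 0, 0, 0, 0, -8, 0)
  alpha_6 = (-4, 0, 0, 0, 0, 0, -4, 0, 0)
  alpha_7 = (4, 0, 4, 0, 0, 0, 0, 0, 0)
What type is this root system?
type C_7

Compute the Cartan integers a_ij = 2(alpha_i, alpha_j)/(alpha_j, alpha_j); the resulting 7x7 Cartan matrix is
[[2, 0, -1, 0, 0, 0, -1], [0, 2, -1, -1, 0, 0, 0], [-1, -1, 2, 0, 0, 0, 0], [0, -1, 0, 2, -1, 0, 0], [0, 0, 0, -2, 2, 0, 0], [0, 0, 0, 0, 0, 2, -1], [-1, 0, 0, 0, 0, -1, 2]].
The roots have two lengths (squared-length ratio 2:1); the short ones are alpha_{1,2,3,4,6,7}. The associated Dynkin diagram is a chain of 7 nodes with a double edge at one end; the terminal node there is the unique long simple root (C_7), so the type is C_7 (the algebra sp(14)).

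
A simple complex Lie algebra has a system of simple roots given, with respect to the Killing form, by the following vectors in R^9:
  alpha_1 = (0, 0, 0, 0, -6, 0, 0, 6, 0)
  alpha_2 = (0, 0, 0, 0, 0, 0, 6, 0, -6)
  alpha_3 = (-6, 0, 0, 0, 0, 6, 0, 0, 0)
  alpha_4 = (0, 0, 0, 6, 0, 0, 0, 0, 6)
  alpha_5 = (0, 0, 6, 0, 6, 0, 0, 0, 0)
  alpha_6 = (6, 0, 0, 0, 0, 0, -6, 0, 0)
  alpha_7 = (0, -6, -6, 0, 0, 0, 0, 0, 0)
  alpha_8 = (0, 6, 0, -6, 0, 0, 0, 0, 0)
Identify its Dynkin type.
A_8 (sl(9))

Compute the Cartan integers a_ij = 2(alpha_i, alpha_j)/(alpha_j, alpha_j); the resulting 8x8 Cartan matrix is
[[2, 0, 0, 0, -1, 0, 0, 0], [0, 2, 0, -1, 0, -1, 0, 0], [0, 0, 2, 0, 0, -1, 0, 0], [0, -1, 0, 2, 0, 0, 0, -1], [-1, 0, 0, 0, 2, 0, -1, 0], [0, -1, -1, 0, 0, 2, 0, 0], [0, 0, 0, 0, -1, 0, 2, -1], [0, 0, 0, -1, 0, 0, -1, 2]].
All simple roots have the same length, so the diagram is simply laced. The associated Dynkin diagram is a chain of 8 nodes with single edges (A_8), so the type is A_8 (the algebra sl(9)).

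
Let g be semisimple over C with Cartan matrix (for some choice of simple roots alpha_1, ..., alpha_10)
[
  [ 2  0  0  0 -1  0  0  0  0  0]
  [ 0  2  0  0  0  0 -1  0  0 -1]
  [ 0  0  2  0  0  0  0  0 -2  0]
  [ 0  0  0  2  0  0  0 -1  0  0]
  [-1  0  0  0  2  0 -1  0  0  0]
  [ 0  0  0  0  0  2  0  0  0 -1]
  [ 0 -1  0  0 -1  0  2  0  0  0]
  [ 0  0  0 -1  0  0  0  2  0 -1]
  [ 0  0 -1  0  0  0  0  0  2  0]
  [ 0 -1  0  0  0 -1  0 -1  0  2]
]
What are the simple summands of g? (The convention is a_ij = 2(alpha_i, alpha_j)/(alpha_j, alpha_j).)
B2 + E8

The diagram associated to this matrix has two connected components: the simple roots {alpha_3, alpha_9} form a chain of 2 nodes with a double edge at one end; the terminal node there is the unique short simple root (B_2), and {alpha_1, alpha_2, alpha_4, alpha_5, alpha_6, alpha_7, alpha_8, alpha_10} form a chain of 7 nodes with one extra node attached to the third node from one end (E_8). A semisimple Lie algebra decomposes uniquely as the direct sum of simple ideals, one per connected component of its Dynkin diagram, so g ≅ B_2 ⊕ E_8 (dimension 10 + 248 = 258).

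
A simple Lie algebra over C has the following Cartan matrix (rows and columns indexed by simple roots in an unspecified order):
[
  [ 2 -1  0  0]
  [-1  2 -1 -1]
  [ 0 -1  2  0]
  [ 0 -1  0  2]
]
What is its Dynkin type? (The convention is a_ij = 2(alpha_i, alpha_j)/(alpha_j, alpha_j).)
D4

The matrix has rank 4 with 2's on the diagonal. Reading the off-diagonal entries as Dynkin edges (a single edge where a_ij = a_ji = -1; a double or triple edge where a_ij * a_ji = 2 or 3), the diagram is a chain of 2 nodes with a fork of two nodes at one end (D_4). One simple-root ordering that puts it in standard form is (alpha_4, alpha_2, alpha_3, alpha_1). So the algebra is type D_4, i.e. so(8).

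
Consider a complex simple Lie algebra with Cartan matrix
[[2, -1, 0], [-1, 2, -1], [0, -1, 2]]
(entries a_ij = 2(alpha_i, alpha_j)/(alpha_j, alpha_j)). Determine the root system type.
The matrix has rank 3 with 2's on the diagonal. Reading the off-diagonal entries as Dynkin edges (a single edge where a_ij = a_ji = -1; a double or triple edge where a_ij * a_ji = 2 or 3), the diagram is a chain of 3 nodes with single edges (A_3). One simple-root ordering that puts it in standard form is (alpha_3, alpha_2, alpha_1). So the algebra is type A_3, i.e. sl(4).

A_3 (sl(4))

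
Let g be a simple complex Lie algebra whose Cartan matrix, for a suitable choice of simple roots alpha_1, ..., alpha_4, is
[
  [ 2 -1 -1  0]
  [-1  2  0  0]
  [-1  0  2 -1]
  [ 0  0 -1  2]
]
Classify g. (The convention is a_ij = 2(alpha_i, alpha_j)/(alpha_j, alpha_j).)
A_4

The matrix has rank 4 with 2's on the diagonal. Reading the off-diagonal entries as Dynkin edges (a single edge where a_ij = a_ji = -1; a double or triple edge where a_ij * a_ji = 2 or 3), the diagram is a chain of 4 nodes with single edges (A_4). One simple-root ordering that puts it in standard form is (alpha_2, alpha_1, alpha_3, alpha_4). So the algebra is type A_4, i.e. sl(5).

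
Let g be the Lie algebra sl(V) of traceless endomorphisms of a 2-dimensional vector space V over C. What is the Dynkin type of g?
A_1

This is sl(2), which has dimension 2^2 - 1 = 3 and rank 2 - 1 = 1 (a Cartan subalgebra is the diagonal traceless matrices). In the classification of classical Lie algebras, the special linear algebra sl(n+1) has type A_n; here n = 1, so the Dynkin diagram is a chain of 1 nodes with single edges (A_1). Hence the type is A_1.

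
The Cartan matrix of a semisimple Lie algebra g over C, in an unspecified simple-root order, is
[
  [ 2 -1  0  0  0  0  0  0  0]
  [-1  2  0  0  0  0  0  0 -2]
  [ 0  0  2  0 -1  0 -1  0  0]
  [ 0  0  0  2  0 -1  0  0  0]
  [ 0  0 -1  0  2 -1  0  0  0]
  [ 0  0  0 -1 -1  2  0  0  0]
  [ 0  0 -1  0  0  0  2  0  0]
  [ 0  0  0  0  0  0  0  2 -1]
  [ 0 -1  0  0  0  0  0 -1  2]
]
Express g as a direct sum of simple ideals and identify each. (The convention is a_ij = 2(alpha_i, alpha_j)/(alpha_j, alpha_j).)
type A_5 ⊕ type F_4

The diagram associated to this matrix has two connected components: the simple roots {alpha_3, alpha_4, alpha_5, alpha_6, alpha_7} form a chain of 5 nodes with single edges (A_5), and {alpha_1, alpha_2, alpha_8, alpha_9} form a chain of 4 nodes with a double edge between the middle two (F_4). A semisimple Lie algebra decomposes uniquely as the direct sum of simple ideals, one per connected component of its Dynkin diagram, so g ≅ A_5 ⊕ F_4 (dimension 35 + 52 = 87).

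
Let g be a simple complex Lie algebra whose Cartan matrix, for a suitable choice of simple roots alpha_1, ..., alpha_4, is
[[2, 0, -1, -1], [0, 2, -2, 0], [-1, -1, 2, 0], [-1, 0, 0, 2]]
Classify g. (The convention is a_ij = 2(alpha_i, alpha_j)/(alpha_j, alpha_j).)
The matrix has rank 4 with 2's on the diagonal. Reading the off-diagonal entries as Dynkin edges (a single edge where a_ij = a_ji = -1; a double or triple edge where a_ij * a_ji = 2 or 3), the diagram is a chain of 4 nodes with a double edge at one end; the terminal node there is the unique long simple root (C_4). One simple-root ordering that puts it in standard form is (alpha_4, alpha_1, alpha_3, alpha_2). So the algebra is type C_4, i.e. sp(8).

type C_4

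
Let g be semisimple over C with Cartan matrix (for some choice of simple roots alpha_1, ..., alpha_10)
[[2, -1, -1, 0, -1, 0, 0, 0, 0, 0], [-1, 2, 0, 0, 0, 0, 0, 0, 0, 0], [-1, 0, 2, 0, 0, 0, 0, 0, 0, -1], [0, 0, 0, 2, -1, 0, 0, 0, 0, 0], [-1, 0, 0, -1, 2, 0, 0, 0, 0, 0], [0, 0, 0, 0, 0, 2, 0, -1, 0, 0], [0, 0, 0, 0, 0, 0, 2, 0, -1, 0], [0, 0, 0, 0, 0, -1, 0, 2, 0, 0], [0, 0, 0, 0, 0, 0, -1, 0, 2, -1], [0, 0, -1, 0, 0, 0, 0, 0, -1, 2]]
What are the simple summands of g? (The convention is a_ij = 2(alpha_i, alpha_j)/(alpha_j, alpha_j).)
The diagram associated to this matrix has two connected components: the simple roots {alpha_6, alpha_8} form a chain of 2 nodes with single edges (A_2), and {alpha_1, alpha_2, alpha_3, alpha_4, alpha_5, alpha_7, alpha_9, alpha_10} form a chain of 7 nodes with one extra node attached to the third node from one end (E_8). A semisimple Lie algebra decomposes uniquely as the direct sum of simple ideals, one per connected component of its Dynkin diagram, so g ≅ A_2 ⊕ E_8 (dimension 8 + 248 = 256).

A2 ⊕ E8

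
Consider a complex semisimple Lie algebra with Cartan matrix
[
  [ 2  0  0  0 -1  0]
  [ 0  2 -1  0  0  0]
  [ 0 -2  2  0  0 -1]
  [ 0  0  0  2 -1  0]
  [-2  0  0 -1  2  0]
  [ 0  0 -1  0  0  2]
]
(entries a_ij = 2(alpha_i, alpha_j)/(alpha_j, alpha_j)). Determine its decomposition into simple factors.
B_3 (so(7)) ⊕ B_3 (so(7))

The diagram associated to this matrix has two connected components: the simple roots {alpha_2, alpha_3, alpha_6} form a chain of 3 nodes with a double edge at one end; the terminal node there is the unique short simple root (B_3), and {alpha_1, alpha_4, alpha_5} form a chain of 3 nodes with a double edge at one end; the terminal node there is the unique short simple root (B_3). A semisimple Lie algebra decomposes uniquely as the direct sum of simple ideals, one per connected component of its Dynkin diagram, so g ≅ B_3 ⊕ B_3 (dimension 21 + 21 = 42).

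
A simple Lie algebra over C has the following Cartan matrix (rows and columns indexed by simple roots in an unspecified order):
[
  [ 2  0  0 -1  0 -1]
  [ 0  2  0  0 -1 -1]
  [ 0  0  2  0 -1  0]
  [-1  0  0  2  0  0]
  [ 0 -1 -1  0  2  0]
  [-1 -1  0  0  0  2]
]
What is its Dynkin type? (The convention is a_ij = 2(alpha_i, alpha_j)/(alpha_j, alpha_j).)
The matrix has rank 6 with 2's on the diagonal. Reading the off-diagonal entries as Dynkin edges (a single edge where a_ij = a_ji = -1; a double or triple edge where a_ij * a_ji = 2 or 3), the diagram is a chain of 6 nodes with single edges (A_6). One simple-root ordering that puts it in standard form is (alpha_3, alpha_5, alpha_2, alpha_6, alpha_1, alpha_4). So the algebra is type A_6, i.e. sl(7).

A_6 (sl(7))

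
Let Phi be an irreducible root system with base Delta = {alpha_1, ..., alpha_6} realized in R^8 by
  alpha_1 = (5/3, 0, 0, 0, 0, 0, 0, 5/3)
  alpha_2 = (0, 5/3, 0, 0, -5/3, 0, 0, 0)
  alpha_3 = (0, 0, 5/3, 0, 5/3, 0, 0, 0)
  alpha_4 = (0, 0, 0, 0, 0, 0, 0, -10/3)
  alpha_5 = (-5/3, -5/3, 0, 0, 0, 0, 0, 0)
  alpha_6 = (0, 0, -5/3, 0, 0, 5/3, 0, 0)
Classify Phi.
Compute the Cartan integers a_ij = 2(alpha_i, alpha_j)/(alpha_j, alpha_j); the resulting 6x6 Cartan matrix is
[[2, 0, 0, -1, -1, 0], [0, 2, -1, 0, -1, 0], [0, -1, 2, 0, 0, -1], [-2, 0, 0, 2, 0, 0], [-1, -1, 0, 0, 2, 0], [0, 0, -1, 0, 0, 2]].
The roots have two lengths (squared-length ratio 2:1); the short ones are alpha_{1,2,3,5,6}. The associated Dynkin diagram is a chain of 6 nodes with a double edge at one end; the terminal node there is the unique long simple root (C_6), so the type is C_6 (the algebra sp(12)).

C6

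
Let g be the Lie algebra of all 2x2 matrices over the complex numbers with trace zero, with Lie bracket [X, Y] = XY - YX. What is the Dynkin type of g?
This is sl(2), which has dimension 2^2 - 1 = 3 and rank 2 - 1 = 1 (a Cartan subalgebra is the diagonal traceless matrices). In the classification of classical Lie algebras, the special linear algebra sl(n+1) has type A_n; here n = 1, so the Dynkin diagram is a chain of 1 nodes with single edges (A_1). Hence the type is A_1.

A1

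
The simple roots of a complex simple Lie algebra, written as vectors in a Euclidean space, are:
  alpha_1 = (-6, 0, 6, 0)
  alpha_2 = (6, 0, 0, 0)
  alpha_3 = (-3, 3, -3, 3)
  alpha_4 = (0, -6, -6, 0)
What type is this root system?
type F_4

Compute the Cartan integers a_ij = 2(alpha_i, alpha_j)/(alpha_j, alpha_j); the resulting 4x4 Cartan matrix is
[[2, -2, 0, -1], [-1, 2, -1, 0], [0, -1, 2, 0], [-1, 0, 0, 2]].
The roots have two lengths (squared-length ratio 2:1); the short ones are alpha_{2,3}. The associated Dynkin diagram is a chain of 4 nodes with a double edge between the middle two (F_4), so the type is F_4.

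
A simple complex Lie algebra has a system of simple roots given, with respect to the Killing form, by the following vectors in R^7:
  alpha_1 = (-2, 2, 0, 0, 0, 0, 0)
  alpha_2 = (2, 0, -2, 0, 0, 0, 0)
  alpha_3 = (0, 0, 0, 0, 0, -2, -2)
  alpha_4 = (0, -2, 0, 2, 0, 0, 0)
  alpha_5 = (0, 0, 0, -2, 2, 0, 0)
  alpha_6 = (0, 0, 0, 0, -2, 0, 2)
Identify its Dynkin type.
A6

Compute the Cartan integers a_ij = 2(alpha_i, alpha_j)/(alpha_j, alpha_j); the resulting 6x6 Cartan matrix is
[[2, -1, 0, -1, 0, 0], [-1, 2, 0, 0, 0, 0], [0, 0, 2, 0, 0, -1], [-1, 0, 0, 2, -1, 0], [0, 0, 0, -1, 2, -1], [0, 0, -1, 0, -1, 2]].
All simple roots have the same length, so the diagram is simply laced. The associated Dynkin diagram is a chain of 6 nodes with single edges (A_6), so the type is A_6 (the algebra sl(7)).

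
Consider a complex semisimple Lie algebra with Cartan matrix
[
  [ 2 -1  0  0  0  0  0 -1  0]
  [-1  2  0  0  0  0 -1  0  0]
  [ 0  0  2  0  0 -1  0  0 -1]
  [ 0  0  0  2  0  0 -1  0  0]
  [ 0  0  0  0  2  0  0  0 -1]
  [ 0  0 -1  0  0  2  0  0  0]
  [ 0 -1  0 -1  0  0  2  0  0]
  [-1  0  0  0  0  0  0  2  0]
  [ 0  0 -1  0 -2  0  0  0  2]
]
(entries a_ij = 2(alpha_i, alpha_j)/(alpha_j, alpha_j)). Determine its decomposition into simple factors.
The diagram associated to this matrix has two connected components: the simple roots {alpha_1, alpha_2, alpha_4, alpha_7, alpha_8} form a chain of 5 nodes with single edges (A_5), and {alpha_3, alpha_5, alpha_6, alpha_9} form a chain of 4 nodes with a double edge at one end; the terminal node there is the unique short simple root (B_4). A semisimple Lie algebra decomposes uniquely as the direct sum of simple ideals, one per connected component of its Dynkin diagram, so g ≅ A_5 ⊕ B_4 (dimension 35 + 36 = 71).

A_5 (sl(6)) + B_4 (so(9))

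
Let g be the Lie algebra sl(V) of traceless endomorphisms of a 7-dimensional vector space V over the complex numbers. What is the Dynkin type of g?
This is sl(7), which has dimension 7^2 - 1 = 48 and rank 7 - 1 = 6 (a Cartan subalgebra is the diagonal traceless matrices). In the classification of classical Lie algebras, the special linear algebra sl(n+1) has type A_n; here n = 6, so the Dynkin diagram is a chain of 6 nodes with single edges (A_6). Hence the type is A_6.

A6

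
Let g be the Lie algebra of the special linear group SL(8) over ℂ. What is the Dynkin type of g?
This is sl(8), which has dimension 8^2 - 1 = 63 and rank 8 - 1 = 7 (a Cartan subalgebra is the diagonal traceless matrices). In the classification of classical Lie algebras, the special linear algebra sl(n+1) has type A_n; here n = 7, so the Dynkin diagram is a chain of 7 nodes with single edges (A_7). Hence the type is A_7.

A_7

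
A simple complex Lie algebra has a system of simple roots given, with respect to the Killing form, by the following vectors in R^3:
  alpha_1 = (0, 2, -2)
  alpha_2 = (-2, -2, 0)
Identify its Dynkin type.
Compute the Cartan integers a_ij = 2(alpha_i, alpha_j)/(alpha_j, alpha_j); the resulting 2x2 Cartan matrix is
[[2, -1], [-1, 2]].
All simple roots have the same length, so the diagram is simply laced. The associated Dynkin diagram is a chain of 2 nodes with single edges (A_2), so the type is A_2 (the algebra sl(3)).

A_2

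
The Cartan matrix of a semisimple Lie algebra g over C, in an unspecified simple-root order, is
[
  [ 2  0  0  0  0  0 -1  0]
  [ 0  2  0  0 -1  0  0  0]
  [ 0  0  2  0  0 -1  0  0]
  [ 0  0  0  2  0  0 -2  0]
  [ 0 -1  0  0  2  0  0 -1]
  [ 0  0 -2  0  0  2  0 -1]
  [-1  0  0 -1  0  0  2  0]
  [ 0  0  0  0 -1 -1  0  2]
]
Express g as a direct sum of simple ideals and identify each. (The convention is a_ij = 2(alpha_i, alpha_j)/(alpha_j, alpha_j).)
B_5 (so(11)) ⊕ C_3 (sp(6))

The diagram associated to this matrix has two connected components: the simple roots {alpha_2, alpha_3, alpha_5, alpha_6, alpha_8} form a chain of 5 nodes with a double edge at one end; the terminal node there is the unique short simple root (B_5), and {alpha_1, alpha_4, alpha_7} form a chain of 3 nodes with a double edge at one end; the terminal node there is the unique long simple root (C_3). A semisimple Lie algebra decomposes uniquely as the direct sum of simple ideals, one per connected component of its Dynkin diagram, so g ≅ B_5 ⊕ C_3 (dimension 55 + 21 = 76).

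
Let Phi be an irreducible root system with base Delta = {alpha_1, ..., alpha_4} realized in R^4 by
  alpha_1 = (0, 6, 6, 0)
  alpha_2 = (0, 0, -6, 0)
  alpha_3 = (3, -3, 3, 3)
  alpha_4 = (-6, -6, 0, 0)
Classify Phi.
Compute the Cartan integers a_ij = 2(alpha_i, alpha_j)/(alpha_j, alpha_j); the resulting 4x4 Cartan matrix is
[[2, -2, 0, -1], [-1, 2, -1, 0], [0, -1, 2, 0], [-1, 0, 0, 2]].
The roots have two lengths (squared-length ratio 2:1); the short ones are alpha_{2,3}. The associated Dynkin diagram is a chain of 4 nodes with a double edge between the middle two (F_4), so the type is F_4.

F_4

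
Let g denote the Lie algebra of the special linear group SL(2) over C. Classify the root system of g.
This is sl(2), which has dimension 2^2 - 1 = 3 and rank 2 - 1 = 1 (a Cartan subalgebra is the diagonal traceless matrices). In the classification of classical Lie algebras, the special linear algebra sl(n+1) has type A_n; here n = 1, so the Dynkin diagram is a chain of 1 nodes with single edges (A_1). Hence the type is A_1.

A1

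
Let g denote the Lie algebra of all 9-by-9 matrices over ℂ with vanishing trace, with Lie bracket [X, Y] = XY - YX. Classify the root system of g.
type A_8

This is sl(9), which has dimension 9^2 - 1 = 80 and rank 9 - 1 = 8 (a Cartan subalgebra is the diagonal traceless matrices). In the classification of classical Lie algebras, the special linear algebra sl(n+1) has type A_n; here n = 8, so the Dynkin diagram is a chain of 8 nodes with single edges (A_8). Hence the type is A_8.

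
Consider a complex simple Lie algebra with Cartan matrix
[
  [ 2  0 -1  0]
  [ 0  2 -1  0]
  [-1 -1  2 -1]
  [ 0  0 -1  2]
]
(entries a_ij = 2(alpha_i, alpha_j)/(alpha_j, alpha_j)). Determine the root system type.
D_4

The matrix has rank 4 with 2's on the diagonal. Reading the off-diagonal entries as Dynkin edges (a single edge where a_ij = a_ji = -1; a double or triple edge where a_ij * a_ji = 2 or 3), the diagram is a chain of 2 nodes with a fork of two nodes at one end (D_4). One simple-root ordering that puts it in standard form is (alpha_1, alpha_3, alpha_4, alpha_2). So the algebra is type D_4, i.e. so(8).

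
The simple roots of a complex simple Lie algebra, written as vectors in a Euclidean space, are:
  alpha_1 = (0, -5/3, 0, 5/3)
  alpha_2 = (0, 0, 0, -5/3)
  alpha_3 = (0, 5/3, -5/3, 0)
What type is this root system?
B_3

Compute the Cartan integers a_ij = 2(alpha_i, alpha_j)/(alpha_j, alpha_j); the resulting 3x3 Cartan matrix is
[[2, -2, -1], [-1, 2, 0], [-1, 0, 2]].
The roots have two lengths (squared-length ratio 2:1); the short ones are alpha_{2}. The associated Dynkin diagram is a chain of 3 nodes with a double edge at one end; the terminal node there is the unique short simple root (B_3), so the type is B_3 (the algebra so(7)).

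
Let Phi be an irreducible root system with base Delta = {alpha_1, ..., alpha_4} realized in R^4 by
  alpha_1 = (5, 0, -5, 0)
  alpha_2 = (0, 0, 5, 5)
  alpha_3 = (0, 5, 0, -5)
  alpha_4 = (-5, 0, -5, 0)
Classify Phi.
D_4 (so(8))

Compute the Cartan integers a_ij = 2(alpha_i, alpha_j)/(alpha_j, alpha_j); the resulting 4x4 Cartan matrix is
[[2, -1, 0, 0], [-1, 2, -1, -1], [0, -1, 2, 0], [0, -1, 0, 2]].
All simple roots have the same length, so the diagram is simply laced. The associated Dynkin diagram is a chain of 2 nodes with a fork of two nodes at one end (D_4), so the type is D_4 (the algebra so(8)).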